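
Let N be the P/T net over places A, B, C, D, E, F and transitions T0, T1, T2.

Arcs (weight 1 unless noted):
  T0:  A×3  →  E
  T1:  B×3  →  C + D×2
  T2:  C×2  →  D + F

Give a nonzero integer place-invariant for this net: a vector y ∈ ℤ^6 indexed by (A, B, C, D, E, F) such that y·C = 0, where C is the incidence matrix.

y = (A:0, B:5, C:3, D:6, E:0, F:0)

Incidence matrix C (rows=places, cols=transitions):
       T0   T1   T2
    A  -3    0    0
    B   0   -3    0
    C   0    1   -2
    D   0    2    1
    E   1    0    0
    F   0    0    1

Candidate y = [0, 5, 3, 6, 0, 0]; check y·C column-wise:
  col T0: 0·-3 + 5·0 + 3·0 + 6·0 + 0·1 = 0
  col T1: 5·-3 + 3·1 + 6·2 = 0
  col T2: 5·0 + 3·-2 + 6·1 + 0·1 = 0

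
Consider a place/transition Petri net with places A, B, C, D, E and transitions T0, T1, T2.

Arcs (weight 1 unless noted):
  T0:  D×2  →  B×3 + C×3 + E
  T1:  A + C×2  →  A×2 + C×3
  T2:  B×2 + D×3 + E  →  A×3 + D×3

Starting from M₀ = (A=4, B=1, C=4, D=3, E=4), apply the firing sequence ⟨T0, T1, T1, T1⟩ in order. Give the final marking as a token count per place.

(A=7, B=4, C=10, D=1, E=5)

step 1: fire T0:  (A=4, B=1, C=4, D=3, E=4) → (A=4, B=4, C=7, D=1, E=5)
step 2: fire T1:  (A=4, B=4, C=7, D=1, E=5) → (A=5, B=4, C=8, D=1, E=5)
step 3: fire T1:  (A=5, B=4, C=8, D=1, E=5) → (A=6, B=4, C=9, D=1, E=5)
step 4: fire T1:  (A=6, B=4, C=9, D=1, E=5) → (A=7, B=4, C=10, D=1, E=5)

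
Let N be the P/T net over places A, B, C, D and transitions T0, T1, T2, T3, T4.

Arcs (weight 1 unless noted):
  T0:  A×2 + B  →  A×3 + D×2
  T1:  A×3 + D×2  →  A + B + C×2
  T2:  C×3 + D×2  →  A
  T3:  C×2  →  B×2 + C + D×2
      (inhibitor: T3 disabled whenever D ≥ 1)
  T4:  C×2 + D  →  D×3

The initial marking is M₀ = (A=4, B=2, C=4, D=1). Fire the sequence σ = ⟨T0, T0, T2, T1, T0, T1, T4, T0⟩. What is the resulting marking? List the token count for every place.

step 1: fire T0:  (A=4, B=2, C=4, D=1) → (A=5, B=1, C=4, D=3)
step 2: fire T0:  (A=5, B=1, C=4, D=3) → (A=6, B=0, C=4, D=5)
step 3: fire T2:  (A=6, B=0, C=4, D=5) → (A=7, B=0, C=1, D=3)
step 4: fire T1:  (A=7, B=0, C=1, D=3) → (A=5, B=1, C=3, D=1)
step 5: fire T0:  (A=5, B=1, C=3, D=1) → (A=6, B=0, C=3, D=3)
step 6: fire T1:  (A=6, B=0, C=3, D=3) → (A=4, B=1, C=5, D=1)
step 7: fire T4:  (A=4, B=1, C=5, D=1) → (A=4, B=1, C=3, D=3)
step 8: fire T0:  (A=4, B=1, C=3, D=3) → (A=5, B=0, C=3, D=5)

(A=5, B=0, C=3, D=5)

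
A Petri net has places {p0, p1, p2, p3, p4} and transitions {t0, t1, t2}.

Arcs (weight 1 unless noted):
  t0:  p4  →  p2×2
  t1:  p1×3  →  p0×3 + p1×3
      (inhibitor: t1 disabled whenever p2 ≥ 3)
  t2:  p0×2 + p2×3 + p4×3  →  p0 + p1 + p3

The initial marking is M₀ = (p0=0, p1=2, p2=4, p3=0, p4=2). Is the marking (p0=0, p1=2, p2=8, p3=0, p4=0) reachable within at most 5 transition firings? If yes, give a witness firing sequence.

step 1: fire t0:  (p0=0, p1=2, p2=4, p3=0, p4=2) → (p0=0, p1=2, p2=6, p3=0, p4=1)
step 2: fire t0:  (p0=0, p1=2, p2=6, p3=0, p4=1) → (p0=0, p1=2, p2=8, p3=0, p4=0)

YES — reachable via ⟨t0, t0⟩ (2 firings)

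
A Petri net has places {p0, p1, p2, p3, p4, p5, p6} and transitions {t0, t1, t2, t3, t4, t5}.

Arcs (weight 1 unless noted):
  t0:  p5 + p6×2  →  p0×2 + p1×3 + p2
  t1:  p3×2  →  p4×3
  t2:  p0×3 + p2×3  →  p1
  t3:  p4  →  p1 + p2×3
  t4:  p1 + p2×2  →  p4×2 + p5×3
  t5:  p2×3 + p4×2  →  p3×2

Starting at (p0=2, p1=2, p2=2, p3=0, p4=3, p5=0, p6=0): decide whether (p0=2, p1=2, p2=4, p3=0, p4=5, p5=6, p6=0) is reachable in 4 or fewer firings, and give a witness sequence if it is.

YES — reachable via ⟨t3, t3, t4, t4⟩ (4 firings)

step 1: fire t3:  (p0=2, p1=2, p2=2, p3=0, p4=3, p5=0, p6=0) → (p0=2, p1=3, p2=5, p3=0, p4=2, p5=0, p6=0)
step 2: fire t3:  (p0=2, p1=3, p2=5, p3=0, p4=2, p5=0, p6=0) → (p0=2, p1=4, p2=8, p3=0, p4=1, p5=0, p6=0)
step 3: fire t4:  (p0=2, p1=4, p2=8, p3=0, p4=1, p5=0, p6=0) → (p0=2, p1=3, p2=6, p3=0, p4=3, p5=3, p6=0)
step 4: fire t4:  (p0=2, p1=3, p2=6, p3=0, p4=3, p5=3, p6=0) → (p0=2, p1=2, p2=4, p3=0, p4=5, p5=6, p6=0)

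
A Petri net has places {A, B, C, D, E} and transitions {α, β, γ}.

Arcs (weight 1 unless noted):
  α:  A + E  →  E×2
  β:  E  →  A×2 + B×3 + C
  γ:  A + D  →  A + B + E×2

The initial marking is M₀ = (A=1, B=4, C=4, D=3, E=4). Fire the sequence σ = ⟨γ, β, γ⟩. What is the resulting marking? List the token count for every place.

(A=3, B=9, C=5, D=1, E=7)

step 1: fire γ:  (A=1, B=4, C=4, D=3, E=4) → (A=1, B=5, C=4, D=2, E=6)
step 2: fire β:  (A=1, B=5, C=4, D=2, E=6) → (A=3, B=8, C=5, D=2, E=5)
step 3: fire γ:  (A=3, B=8, C=5, D=2, E=5) → (A=3, B=9, C=5, D=1, E=7)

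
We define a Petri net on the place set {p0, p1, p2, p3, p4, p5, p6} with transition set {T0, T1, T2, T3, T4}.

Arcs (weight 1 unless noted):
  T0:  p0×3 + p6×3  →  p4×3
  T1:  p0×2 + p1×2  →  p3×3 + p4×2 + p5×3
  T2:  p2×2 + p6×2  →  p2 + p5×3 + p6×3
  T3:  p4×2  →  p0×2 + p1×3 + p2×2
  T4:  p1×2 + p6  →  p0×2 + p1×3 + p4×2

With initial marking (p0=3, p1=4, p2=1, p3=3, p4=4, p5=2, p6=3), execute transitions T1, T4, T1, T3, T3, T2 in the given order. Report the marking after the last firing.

(p0=5, p1=7, p2=4, p3=9, p4=6, p5=11, p6=3)

step 1: fire T1:  (p0=3, p1=4, p2=1, p3=3, p4=4, p5=2, p6=3) → (p0=1, p1=2, p2=1, p3=6, p4=6, p5=5, p6=3)
step 2: fire T4:  (p0=1, p1=2, p2=1, p3=6, p4=6, p5=5, p6=3) → (p0=3, p1=3, p2=1, p3=6, p4=8, p5=5, p6=2)
step 3: fire T1:  (p0=3, p1=3, p2=1, p3=6, p4=8, p5=5, p6=2) → (p0=1, p1=1, p2=1, p3=9, p4=10, p5=8, p6=2)
step 4: fire T3:  (p0=1, p1=1, p2=1, p3=9, p4=10, p5=8, p6=2) → (p0=3, p1=4, p2=3, p3=9, p4=8, p5=8, p6=2)
step 5: fire T3:  (p0=3, p1=4, p2=3, p3=9, p4=8, p5=8, p6=2) → (p0=5, p1=7, p2=5, p3=9, p4=6, p5=8, p6=2)
step 6: fire T2:  (p0=5, p1=7, p2=5, p3=9, p4=6, p5=8, p6=2) → (p0=5, p1=7, p2=4, p3=9, p4=6, p5=11, p6=3)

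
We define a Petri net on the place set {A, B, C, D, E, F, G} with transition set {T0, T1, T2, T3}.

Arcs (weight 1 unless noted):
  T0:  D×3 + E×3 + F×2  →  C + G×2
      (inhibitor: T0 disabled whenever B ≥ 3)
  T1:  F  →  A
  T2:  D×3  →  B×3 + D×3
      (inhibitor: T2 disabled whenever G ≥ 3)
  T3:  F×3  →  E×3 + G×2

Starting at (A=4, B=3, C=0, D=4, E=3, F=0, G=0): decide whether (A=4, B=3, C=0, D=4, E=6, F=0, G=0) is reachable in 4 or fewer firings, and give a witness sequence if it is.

depth 0: 1 marking
depth 1: 2 markings reached so far
depth 2: 3 markings reached so far
depth 3: 4 markings reached so far
depth 4: 5 markings reached so far
target is not among the 5 markings reachable within 4 steps

NO — not reachable within 4 firings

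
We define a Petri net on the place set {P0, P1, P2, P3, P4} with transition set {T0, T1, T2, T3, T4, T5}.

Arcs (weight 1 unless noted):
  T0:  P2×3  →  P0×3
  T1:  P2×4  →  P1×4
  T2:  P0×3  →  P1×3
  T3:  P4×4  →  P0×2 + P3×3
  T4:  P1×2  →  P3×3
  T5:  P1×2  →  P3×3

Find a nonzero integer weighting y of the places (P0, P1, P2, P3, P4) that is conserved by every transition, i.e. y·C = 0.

Incidence matrix C (rows=places, cols=transitions):
       T0   T1   T2   T3   T4   T5
   P0   3    0   -3    2    0    0
   P1   0    4    3    0   -2   -2
   P2  -3   -4    0    0    0    0
   P3   0    0    0    3    3    3
   P4   0    0    0   -4    0    0

Candidate y = [3, 3, 3, 2, 3]; check y·C column-wise:
  col T0: 3·3 + 3·0 + 3·-3 + 2·0 + 3·0 = 0
  col T1: 3·0 + 3·4 + 3·-4 + 2·0 + 3·0 = 0
  col T2: 3·-3 + 3·3 + 3·0 + 2·0 + 3·0 = 0
  col T3: 3·2 + 3·0 + 3·0 + 2·3 + 3·-4 = 0
  col T4: 3·0 + 3·-2 + 3·0 + 2·3 + 3·0 = 0
  col T5: 3·0 + 3·-2 + 3·0 + 2·3 + 3·0 = 0

y = (P0:3, P1:3, P2:3, P3:2, P4:3)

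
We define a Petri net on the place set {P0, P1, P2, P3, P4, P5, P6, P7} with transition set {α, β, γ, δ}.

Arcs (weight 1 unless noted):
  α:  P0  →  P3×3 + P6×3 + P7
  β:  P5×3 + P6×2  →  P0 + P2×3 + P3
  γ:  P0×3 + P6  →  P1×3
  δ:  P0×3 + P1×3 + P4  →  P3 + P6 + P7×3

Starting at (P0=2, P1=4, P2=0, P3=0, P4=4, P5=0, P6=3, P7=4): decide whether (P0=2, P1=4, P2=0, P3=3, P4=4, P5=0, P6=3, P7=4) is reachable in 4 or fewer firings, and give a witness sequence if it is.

depth 0: 1 marking
depth 1: 2 markings reached so far
depth 2: 3 markings reached so far
depth 3: 3 markings reached so far
(frontier empty at depth 3; search complete)
target is not among the 3 markings reachable within 4 steps

NO — not reachable within 4 firings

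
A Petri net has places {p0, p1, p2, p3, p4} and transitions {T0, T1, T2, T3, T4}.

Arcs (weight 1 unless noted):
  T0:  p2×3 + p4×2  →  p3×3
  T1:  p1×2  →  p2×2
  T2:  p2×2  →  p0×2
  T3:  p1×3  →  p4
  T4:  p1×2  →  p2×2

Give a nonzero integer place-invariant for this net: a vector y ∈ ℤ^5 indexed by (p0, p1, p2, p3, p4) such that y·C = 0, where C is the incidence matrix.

y = (p0:1, p1:1, p2:1, p3:3, p4:3)

Incidence matrix C (rows=places, cols=transitions):
       T0   T1   T2   T3   T4
   p0   0    0    2    0    0
   p1   0   -2    0   -3   -2
   p2  -3    2   -2    0    2
   p3   3    0    0    0    0
   p4  -2    0    0    1    0

Candidate y = [1, 1, 1, 3, 3]; check y·C column-wise:
  col T0: 1·0 + 1·0 + 1·-3 + 3·3 + 3·-2 = 0
  col T1: 1·0 + 1·-2 + 1·2 + 3·0 + 3·0 = 0
  col T2: 1·2 + 1·0 + 1·-2 + 3·0 + 3·0 = 0
  col T3: 1·0 + 1·-3 + 1·0 + 3·0 + 3·1 = 0
  col T4: 1·0 + 1·-2 + 1·2 + 3·0 + 3·0 = 0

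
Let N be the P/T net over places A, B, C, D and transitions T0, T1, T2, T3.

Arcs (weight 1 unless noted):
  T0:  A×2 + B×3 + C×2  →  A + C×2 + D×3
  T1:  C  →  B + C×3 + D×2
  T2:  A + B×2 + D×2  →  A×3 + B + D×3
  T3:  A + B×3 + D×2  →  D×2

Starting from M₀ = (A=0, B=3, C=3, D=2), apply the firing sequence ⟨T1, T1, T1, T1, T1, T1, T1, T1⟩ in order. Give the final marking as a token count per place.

(A=0, B=11, C=19, D=18)

step 1: fire T1:  (A=0, B=3, C=3, D=2) → (A=0, B=4, C=5, D=4)
step 2: fire T1:  (A=0, B=4, C=5, D=4) → (A=0, B=5, C=7, D=6)
step 3: fire T1:  (A=0, B=5, C=7, D=6) → (A=0, B=6, C=9, D=8)
step 4: fire T1:  (A=0, B=6, C=9, D=8) → (A=0, B=7, C=11, D=10)
step 5: fire T1:  (A=0, B=7, C=11, D=10) → (A=0, B=8, C=13, D=12)
step 6: fire T1:  (A=0, B=8, C=13, D=12) → (A=0, B=9, C=15, D=14)
step 7: fire T1:  (A=0, B=9, C=15, D=14) → (A=0, B=10, C=17, D=16)
step 8: fire T1:  (A=0, B=10, C=17, D=16) → (A=0, B=11, C=19, D=18)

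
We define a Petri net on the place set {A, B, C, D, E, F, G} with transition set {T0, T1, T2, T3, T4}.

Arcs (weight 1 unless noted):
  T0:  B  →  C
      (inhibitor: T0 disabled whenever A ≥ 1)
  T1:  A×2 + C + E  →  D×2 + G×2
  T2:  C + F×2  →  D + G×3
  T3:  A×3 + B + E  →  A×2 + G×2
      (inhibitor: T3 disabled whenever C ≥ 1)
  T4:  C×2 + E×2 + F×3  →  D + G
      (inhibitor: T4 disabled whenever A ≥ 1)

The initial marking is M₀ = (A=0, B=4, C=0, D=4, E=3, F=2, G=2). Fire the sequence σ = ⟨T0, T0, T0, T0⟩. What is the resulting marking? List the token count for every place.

(A=0, B=0, C=4, D=4, E=3, F=2, G=2)

step 1: fire T0:  (A=0, B=4, C=0, D=4, E=3, F=2, G=2) → (A=0, B=3, C=1, D=4, E=3, F=2, G=2)
step 2: fire T0:  (A=0, B=3, C=1, D=4, E=3, F=2, G=2) → (A=0, B=2, C=2, D=4, E=3, F=2, G=2)
step 3: fire T0:  (A=0, B=2, C=2, D=4, E=3, F=2, G=2) → (A=0, B=1, C=3, D=4, E=3, F=2, G=2)
step 4: fire T0:  (A=0, B=1, C=3, D=4, E=3, F=2, G=2) → (A=0, B=0, C=4, D=4, E=3, F=2, G=2)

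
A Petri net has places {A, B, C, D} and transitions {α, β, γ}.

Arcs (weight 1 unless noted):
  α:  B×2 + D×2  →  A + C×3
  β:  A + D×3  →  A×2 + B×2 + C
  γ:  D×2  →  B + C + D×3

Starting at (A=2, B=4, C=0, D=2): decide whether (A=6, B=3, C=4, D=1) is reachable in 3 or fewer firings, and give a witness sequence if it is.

NO — not reachable within 3 firings

depth 0: 1 marking
depth 1: 3 markings reached so far
depth 2: 6 markings reached so far
depth 3: 9 markings reached so far
target is not among the 9 markings reachable within 3 steps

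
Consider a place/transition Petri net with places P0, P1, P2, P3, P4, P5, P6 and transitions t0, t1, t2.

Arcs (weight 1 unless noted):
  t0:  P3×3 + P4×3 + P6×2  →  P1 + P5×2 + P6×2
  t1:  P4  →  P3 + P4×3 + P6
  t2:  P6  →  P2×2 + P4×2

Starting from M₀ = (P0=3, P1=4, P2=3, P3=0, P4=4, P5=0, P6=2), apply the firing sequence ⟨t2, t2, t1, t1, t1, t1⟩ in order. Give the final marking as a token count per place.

(P0=3, P1=4, P2=7, P3=4, P4=16, P5=0, P6=4)

step 1: fire t2:  (P0=3, P1=4, P2=3, P3=0, P4=4, P5=0, P6=2) → (P0=3, P1=4, P2=5, P3=0, P4=6, P5=0, P6=1)
step 2: fire t2:  (P0=3, P1=4, P2=5, P3=0, P4=6, P5=0, P6=1) → (P0=3, P1=4, P2=7, P3=0, P4=8, P5=0, P6=0)
step 3: fire t1:  (P0=3, P1=4, P2=7, P3=0, P4=8, P5=0, P6=0) → (P0=3, P1=4, P2=7, P3=1, P4=10, P5=0, P6=1)
step 4: fire t1:  (P0=3, P1=4, P2=7, P3=1, P4=10, P5=0, P6=1) → (P0=3, P1=4, P2=7, P3=2, P4=12, P5=0, P6=2)
step 5: fire t1:  (P0=3, P1=4, P2=7, P3=2, P4=12, P5=0, P6=2) → (P0=3, P1=4, P2=7, P3=3, P4=14, P5=0, P6=3)
step 6: fire t1:  (P0=3, P1=4, P2=7, P3=3, P4=14, P5=0, P6=3) → (P0=3, P1=4, P2=7, P3=4, P4=16, P5=0, P6=4)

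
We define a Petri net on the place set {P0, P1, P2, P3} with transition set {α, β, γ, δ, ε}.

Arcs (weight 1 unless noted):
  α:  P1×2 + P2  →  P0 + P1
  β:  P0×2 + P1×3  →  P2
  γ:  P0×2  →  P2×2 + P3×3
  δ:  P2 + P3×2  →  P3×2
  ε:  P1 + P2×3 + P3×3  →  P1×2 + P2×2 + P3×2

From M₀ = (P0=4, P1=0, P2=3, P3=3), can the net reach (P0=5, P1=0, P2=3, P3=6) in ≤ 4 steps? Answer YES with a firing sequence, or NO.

NO — not reachable within 4 firings

depth 0: 1 marking
depth 1: 3 markings reached so far
depth 2: 6 markings reached so far
depth 3: 9 markings reached so far
depth 4: 11 markings reached so far
target is not among the 11 markings reachable within 4 steps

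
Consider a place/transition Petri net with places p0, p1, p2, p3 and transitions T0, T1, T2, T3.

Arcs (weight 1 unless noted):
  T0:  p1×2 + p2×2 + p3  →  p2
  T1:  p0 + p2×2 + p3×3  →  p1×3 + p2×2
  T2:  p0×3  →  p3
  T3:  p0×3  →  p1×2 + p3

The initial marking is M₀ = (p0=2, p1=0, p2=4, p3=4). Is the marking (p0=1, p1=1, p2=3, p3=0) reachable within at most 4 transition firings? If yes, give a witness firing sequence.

step 1: fire T1:  (p0=2, p1=0, p2=4, p3=4) → (p0=1, p1=3, p2=4, p3=1)
step 2: fire T0:  (p0=1, p1=3, p2=4, p3=1) → (p0=1, p1=1, p2=3, p3=0)

YES — reachable via ⟨T1, T0⟩ (2 firings)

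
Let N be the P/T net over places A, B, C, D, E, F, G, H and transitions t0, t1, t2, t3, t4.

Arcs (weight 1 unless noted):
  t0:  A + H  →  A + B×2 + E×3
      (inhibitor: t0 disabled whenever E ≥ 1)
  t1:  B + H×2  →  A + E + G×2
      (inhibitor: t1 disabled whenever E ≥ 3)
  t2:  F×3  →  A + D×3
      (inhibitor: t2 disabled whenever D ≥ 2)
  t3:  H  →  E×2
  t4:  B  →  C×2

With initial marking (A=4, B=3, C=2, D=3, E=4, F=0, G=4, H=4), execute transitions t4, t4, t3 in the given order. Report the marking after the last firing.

step 1: fire t4:  (A=4, B=3, C=2, D=3, E=4, F=0, G=4, H=4) → (A=4, B=2, C=4, D=3, E=4, F=0, G=4, H=4)
step 2: fire t4:  (A=4, B=2, C=4, D=3, E=4, F=0, G=4, H=4) → (A=4, B=1, C=6, D=3, E=4, F=0, G=4, H=4)
step 3: fire t3:  (A=4, B=1, C=6, D=3, E=4, F=0, G=4, H=4) → (A=4, B=1, C=6, D=3, E=6, F=0, G=4, H=3)

(A=4, B=1, C=6, D=3, E=6, F=0, G=4, H=3)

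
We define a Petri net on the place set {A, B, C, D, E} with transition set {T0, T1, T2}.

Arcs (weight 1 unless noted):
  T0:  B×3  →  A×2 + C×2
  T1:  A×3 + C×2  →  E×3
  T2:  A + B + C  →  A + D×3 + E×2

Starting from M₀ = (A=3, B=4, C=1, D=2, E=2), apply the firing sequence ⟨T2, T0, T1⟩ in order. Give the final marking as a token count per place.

(A=2, B=0, C=0, D=5, E=7)

step 1: fire T2:  (A=3, B=4, C=1, D=2, E=2) → (A=3, B=3, C=0, D=5, E=4)
step 2: fire T0:  (A=3, B=3, C=0, D=5, E=4) → (A=5, B=0, C=2, D=5, E=4)
step 3: fire T1:  (A=5, B=0, C=2, D=5, E=4) → (A=2, B=0, C=0, D=5, E=7)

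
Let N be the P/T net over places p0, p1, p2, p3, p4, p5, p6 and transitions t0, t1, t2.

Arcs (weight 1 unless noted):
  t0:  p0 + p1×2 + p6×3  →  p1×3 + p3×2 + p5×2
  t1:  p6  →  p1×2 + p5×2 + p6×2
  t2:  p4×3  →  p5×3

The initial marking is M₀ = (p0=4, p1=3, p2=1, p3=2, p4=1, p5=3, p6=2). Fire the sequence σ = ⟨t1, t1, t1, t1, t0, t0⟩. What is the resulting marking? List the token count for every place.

step 1: fire t1:  (p0=4, p1=3, p2=1, p3=2, p4=1, p5=3, p6=2) → (p0=4, p1=5, p2=1, p3=2, p4=1, p5=5, p6=3)
step 2: fire t1:  (p0=4, p1=5, p2=1, p3=2, p4=1, p5=5, p6=3) → (p0=4, p1=7, p2=1, p3=2, p4=1, p5=7, p6=4)
step 3: fire t1:  (p0=4, p1=7, p2=1, p3=2, p4=1, p5=7, p6=4) → (p0=4, p1=9, p2=1, p3=2, p4=1, p5=9, p6=5)
step 4: fire t1:  (p0=4, p1=9, p2=1, p3=2, p4=1, p5=9, p6=5) → (p0=4, p1=11, p2=1, p3=2, p4=1, p5=11, p6=6)
step 5: fire t0:  (p0=4, p1=11, p2=1, p3=2, p4=1, p5=11, p6=6) → (p0=3, p1=12, p2=1, p3=4, p4=1, p5=13, p6=3)
step 6: fire t0:  (p0=3, p1=12, p2=1, p3=4, p4=1, p5=13, p6=3) → (p0=2, p1=13, p2=1, p3=6, p4=1, p5=15, p6=0)

(p0=2, p1=13, p2=1, p3=6, p4=1, p5=15, p6=0)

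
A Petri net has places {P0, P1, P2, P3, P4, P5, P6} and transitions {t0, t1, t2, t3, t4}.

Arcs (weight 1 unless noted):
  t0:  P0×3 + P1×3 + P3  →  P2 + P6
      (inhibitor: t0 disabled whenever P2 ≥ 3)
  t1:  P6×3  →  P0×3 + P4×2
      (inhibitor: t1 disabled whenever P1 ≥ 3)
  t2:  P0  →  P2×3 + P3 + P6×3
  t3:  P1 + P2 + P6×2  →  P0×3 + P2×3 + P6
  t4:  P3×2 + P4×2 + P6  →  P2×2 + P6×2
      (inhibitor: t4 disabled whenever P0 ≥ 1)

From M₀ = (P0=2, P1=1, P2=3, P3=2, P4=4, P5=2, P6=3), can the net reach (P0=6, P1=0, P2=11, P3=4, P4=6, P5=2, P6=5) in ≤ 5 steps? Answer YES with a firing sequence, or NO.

YES — reachable via ⟨t1, t2, t2, t3⟩ (4 firings)

step 1: fire t1:  (P0=2, P1=1, P2=3, P3=2, P4=4, P5=2, P6=3) → (P0=5, P1=1, P2=3, P3=2, P4=6, P5=2, P6=0)
step 2: fire t2:  (P0=5, P1=1, P2=3, P3=2, P4=6, P5=2, P6=0) → (P0=4, P1=1, P2=6, P3=3, P4=6, P5=2, P6=3)
step 3: fire t2:  (P0=4, P1=1, P2=6, P3=3, P4=6, P5=2, P6=3) → (P0=3, P1=1, P2=9, P3=4, P4=6, P5=2, P6=6)
step 4: fire t3:  (P0=3, P1=1, P2=9, P3=4, P4=6, P5=2, P6=6) → (P0=6, P1=0, P2=11, P3=4, P4=6, P5=2, P6=5)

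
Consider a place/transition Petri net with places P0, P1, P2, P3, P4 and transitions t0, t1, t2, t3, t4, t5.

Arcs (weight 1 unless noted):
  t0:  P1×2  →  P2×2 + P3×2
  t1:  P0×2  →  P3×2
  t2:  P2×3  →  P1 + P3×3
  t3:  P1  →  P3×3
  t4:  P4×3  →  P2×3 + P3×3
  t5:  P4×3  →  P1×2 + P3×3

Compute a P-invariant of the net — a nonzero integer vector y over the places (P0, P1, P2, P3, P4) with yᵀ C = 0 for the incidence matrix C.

Incidence matrix C (rows=places, cols=transitions):
       t0   t1   t2   t3   t4   t5
   P0   0   -2    0    0    0    0
   P1  -2    0    1   -1    0    2
   P2   2    0   -3    0    3    0
   P3   2    2    3    3    3    3
   P4   0    0    0    0   -3   -3

Candidate y = [1, 3, 2, 1, 3]; check y·C column-wise:
  col t0: 1·0 + 3·-2 + 2·2 + 1·2 + 3·0 = 0
  col t1: 1·-2 + 3·0 + 2·0 + 1·2 + 3·0 = 0
  col t2: 1·0 + 3·1 + 2·-3 + 1·3 + 3·0 = 0
  col t3: 1·0 + 3·-1 + 2·0 + 1·3 + 3·0 = 0
  col t4: 1·0 + 3·0 + 2·3 + 1·3 + 3·-3 = 0
  col t5: 1·0 + 3·2 + 2·0 + 1·3 + 3·-3 = 0

y = (P0:1, P1:3, P2:2, P3:1, P4:3)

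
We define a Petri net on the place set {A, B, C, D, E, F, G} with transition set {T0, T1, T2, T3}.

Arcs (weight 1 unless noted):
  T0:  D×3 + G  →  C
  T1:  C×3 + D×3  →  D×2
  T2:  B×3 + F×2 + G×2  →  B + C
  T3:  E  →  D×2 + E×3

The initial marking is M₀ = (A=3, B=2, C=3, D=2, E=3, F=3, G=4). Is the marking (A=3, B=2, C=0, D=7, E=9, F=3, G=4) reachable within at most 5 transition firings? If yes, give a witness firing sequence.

YES — reachable via ⟨T3, T1, T3, T3⟩ (4 firings)

step 1: fire T3:  (A=3, B=2, C=3, D=2, E=3, F=3, G=4) → (A=3, B=2, C=3, D=4, E=5, F=3, G=4)
step 2: fire T1:  (A=3, B=2, C=3, D=4, E=5, F=3, G=4) → (A=3, B=2, C=0, D=3, E=5, F=3, G=4)
step 3: fire T3:  (A=3, B=2, C=0, D=3, E=5, F=3, G=4) → (A=3, B=2, C=0, D=5, E=7, F=3, G=4)
step 4: fire T3:  (A=3, B=2, C=0, D=5, E=7, F=3, G=4) → (A=3, B=2, C=0, D=7, E=9, F=3, G=4)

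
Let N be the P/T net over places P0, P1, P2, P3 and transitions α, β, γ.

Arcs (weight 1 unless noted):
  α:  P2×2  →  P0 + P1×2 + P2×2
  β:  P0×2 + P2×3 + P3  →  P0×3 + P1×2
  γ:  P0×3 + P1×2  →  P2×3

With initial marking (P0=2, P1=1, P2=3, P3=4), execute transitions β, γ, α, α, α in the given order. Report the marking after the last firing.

(P0=3, P1=7, P2=3, P3=3)

step 1: fire β:  (P0=2, P1=1, P2=3, P3=4) → (P0=3, P1=3, P2=0, P3=3)
step 2: fire γ:  (P0=3, P1=3, P2=0, P3=3) → (P0=0, P1=1, P2=3, P3=3)
step 3: fire α:  (P0=0, P1=1, P2=3, P3=3) → (P0=1, P1=3, P2=3, P3=3)
step 4: fire α:  (P0=1, P1=3, P2=3, P3=3) → (P0=2, P1=5, P2=3, P3=3)
step 5: fire α:  (P0=2, P1=5, P2=3, P3=3) → (P0=3, P1=7, P2=3, P3=3)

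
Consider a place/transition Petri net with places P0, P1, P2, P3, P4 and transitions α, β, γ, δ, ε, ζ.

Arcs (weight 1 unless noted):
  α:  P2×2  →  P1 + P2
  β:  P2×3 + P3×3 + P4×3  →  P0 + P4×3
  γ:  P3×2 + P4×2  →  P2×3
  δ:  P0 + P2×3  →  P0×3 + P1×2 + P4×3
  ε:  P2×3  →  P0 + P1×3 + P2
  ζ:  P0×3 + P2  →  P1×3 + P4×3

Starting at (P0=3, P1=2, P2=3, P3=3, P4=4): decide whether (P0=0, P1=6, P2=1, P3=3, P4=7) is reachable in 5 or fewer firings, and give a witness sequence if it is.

YES — reachable via ⟨α, ζ⟩ (2 firings)

step 1: fire α:  (P0=3, P1=2, P2=3, P3=3, P4=4) → (P0=3, P1=3, P2=2, P3=3, P4=4)
step 2: fire ζ:  (P0=3, P1=3, P2=2, P3=3, P4=4) → (P0=0, P1=6, P2=1, P3=3, P4=7)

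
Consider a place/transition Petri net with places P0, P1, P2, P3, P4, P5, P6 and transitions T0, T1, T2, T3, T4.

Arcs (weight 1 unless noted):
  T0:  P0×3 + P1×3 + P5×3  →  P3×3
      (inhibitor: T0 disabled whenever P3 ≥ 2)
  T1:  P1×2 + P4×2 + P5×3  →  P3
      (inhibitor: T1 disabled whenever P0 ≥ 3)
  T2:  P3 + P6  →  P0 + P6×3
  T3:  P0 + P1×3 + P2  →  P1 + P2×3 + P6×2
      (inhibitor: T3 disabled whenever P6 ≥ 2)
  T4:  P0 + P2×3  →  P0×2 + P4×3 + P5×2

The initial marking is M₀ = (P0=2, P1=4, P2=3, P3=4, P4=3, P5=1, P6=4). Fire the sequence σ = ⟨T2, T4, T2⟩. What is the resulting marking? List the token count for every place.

(P0=5, P1=4, P2=0, P3=2, P4=6, P5=3, P6=8)

step 1: fire T2:  (P0=2, P1=4, P2=3, P3=4, P4=3, P5=1, P6=4) → (P0=3, P1=4, P2=3, P3=3, P4=3, P5=1, P6=6)
step 2: fire T4:  (P0=3, P1=4, P2=3, P3=3, P4=3, P5=1, P6=6) → (P0=4, P1=4, P2=0, P3=3, P4=6, P5=3, P6=6)
step 3: fire T2:  (P0=4, P1=4, P2=0, P3=3, P4=6, P5=3, P6=6) → (P0=5, P1=4, P2=0, P3=2, P4=6, P5=3, P6=8)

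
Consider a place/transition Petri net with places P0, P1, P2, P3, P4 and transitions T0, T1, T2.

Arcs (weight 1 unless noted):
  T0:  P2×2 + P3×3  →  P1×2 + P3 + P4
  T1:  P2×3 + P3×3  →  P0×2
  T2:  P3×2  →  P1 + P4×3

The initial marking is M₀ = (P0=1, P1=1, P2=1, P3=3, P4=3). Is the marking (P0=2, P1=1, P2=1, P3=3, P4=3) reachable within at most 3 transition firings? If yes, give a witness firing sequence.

NO — not reachable within 3 firings

depth 0: 1 marking
depth 1: 2 markings reached so far
depth 2: 2 markings reached so far
(frontier empty at depth 2; search complete)
target is not among the 2 markings reachable within 3 steps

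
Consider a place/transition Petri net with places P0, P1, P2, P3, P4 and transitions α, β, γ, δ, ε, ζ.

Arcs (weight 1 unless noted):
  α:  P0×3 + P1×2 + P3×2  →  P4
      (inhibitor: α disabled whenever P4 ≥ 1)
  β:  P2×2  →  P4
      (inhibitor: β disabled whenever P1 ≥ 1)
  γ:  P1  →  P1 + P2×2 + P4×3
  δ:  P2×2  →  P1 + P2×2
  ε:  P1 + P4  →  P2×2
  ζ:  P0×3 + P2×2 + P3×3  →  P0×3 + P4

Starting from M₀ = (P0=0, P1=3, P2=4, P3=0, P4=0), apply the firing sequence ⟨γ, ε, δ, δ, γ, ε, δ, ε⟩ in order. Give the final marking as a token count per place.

(P0=0, P1=3, P2=14, P3=0, P4=3)

step 1: fire γ:  (P0=0, P1=3, P2=4, P3=0, P4=0) → (P0=0, P1=3, P2=6, P3=0, P4=3)
step 2: fire ε:  (P0=0, P1=3, P2=6, P3=0, P4=3) → (P0=0, P1=2, P2=8, P3=0, P4=2)
step 3: fire δ:  (P0=0, P1=2, P2=8, P3=0, P4=2) → (P0=0, P1=3, P2=8, P3=0, P4=2)
step 4: fire δ:  (P0=0, P1=3, P2=8, P3=0, P4=2) → (P0=0, P1=4, P2=8, P3=0, P4=2)
step 5: fire γ:  (P0=0, P1=4, P2=8, P3=0, P4=2) → (P0=0, P1=4, P2=10, P3=0, P4=5)
step 6: fire ε:  (P0=0, P1=4, P2=10, P3=0, P4=5) → (P0=0, P1=3, P2=12, P3=0, P4=4)
step 7: fire δ:  (P0=0, P1=3, P2=12, P3=0, P4=4) → (P0=0, P1=4, P2=12, P3=0, P4=4)
step 8: fire ε:  (P0=0, P1=4, P2=12, P3=0, P4=4) → (P0=0, P1=3, P2=14, P3=0, P4=3)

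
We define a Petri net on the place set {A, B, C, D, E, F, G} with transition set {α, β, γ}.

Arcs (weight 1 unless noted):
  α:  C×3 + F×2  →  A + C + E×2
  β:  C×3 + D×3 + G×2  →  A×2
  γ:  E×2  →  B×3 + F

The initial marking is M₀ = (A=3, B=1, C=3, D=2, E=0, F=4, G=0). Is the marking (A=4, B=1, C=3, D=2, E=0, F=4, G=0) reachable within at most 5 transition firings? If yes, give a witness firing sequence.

depth 0: 1 marking
depth 1: 2 markings reached so far
depth 2: 3 markings reached so far
depth 3: 3 markings reached so far
(frontier empty at depth 3; search complete)
target is not among the 3 markings reachable within 5 steps

NO — not reachable within 5 firings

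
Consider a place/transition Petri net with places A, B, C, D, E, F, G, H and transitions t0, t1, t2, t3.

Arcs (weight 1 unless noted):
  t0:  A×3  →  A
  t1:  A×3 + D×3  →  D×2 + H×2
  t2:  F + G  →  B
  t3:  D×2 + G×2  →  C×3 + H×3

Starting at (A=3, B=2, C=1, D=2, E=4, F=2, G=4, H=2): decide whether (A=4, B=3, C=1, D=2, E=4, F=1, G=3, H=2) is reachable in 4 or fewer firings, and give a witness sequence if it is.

depth 0: 1 marking
depth 1: 4 markings reached so far
depth 2: 8 markings reached so far
depth 3: 11 markings reached so far
depth 4: 12 markings reached so far
target is not among the 12 markings reachable within 4 steps

NO — not reachable within 4 firings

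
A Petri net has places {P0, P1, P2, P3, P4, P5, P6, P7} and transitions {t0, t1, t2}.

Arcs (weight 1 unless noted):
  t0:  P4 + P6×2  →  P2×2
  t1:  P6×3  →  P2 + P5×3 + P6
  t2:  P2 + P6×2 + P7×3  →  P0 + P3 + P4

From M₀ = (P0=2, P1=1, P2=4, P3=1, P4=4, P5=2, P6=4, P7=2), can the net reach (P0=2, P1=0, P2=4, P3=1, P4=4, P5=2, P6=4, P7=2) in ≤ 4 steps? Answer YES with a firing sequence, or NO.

NO — not reachable within 4 firings

depth 0: 1 marking
depth 1: 3 markings reached so far
depth 2: 5 markings reached so far
depth 3: 5 markings reached so far
(frontier empty at depth 3; search complete)
target is not among the 5 markings reachable within 4 steps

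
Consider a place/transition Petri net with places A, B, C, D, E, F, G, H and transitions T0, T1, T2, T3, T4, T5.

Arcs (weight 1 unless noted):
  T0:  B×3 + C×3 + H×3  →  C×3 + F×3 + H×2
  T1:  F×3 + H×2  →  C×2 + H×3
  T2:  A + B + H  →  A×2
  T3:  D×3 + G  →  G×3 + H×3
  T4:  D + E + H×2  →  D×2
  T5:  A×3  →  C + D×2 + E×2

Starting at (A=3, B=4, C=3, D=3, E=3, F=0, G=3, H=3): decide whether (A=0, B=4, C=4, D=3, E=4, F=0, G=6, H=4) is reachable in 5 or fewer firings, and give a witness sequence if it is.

NO — not reachable within 5 firings

depth 0: 1 marking
depth 1: 6 markings reached so far
depth 2: 18 markings reached so far
depth 3: 35 markings reached so far
depth 4: 54 markings reached so far
depth 5: 74 markings reached so far
target is not among the 74 markings reachable within 5 steps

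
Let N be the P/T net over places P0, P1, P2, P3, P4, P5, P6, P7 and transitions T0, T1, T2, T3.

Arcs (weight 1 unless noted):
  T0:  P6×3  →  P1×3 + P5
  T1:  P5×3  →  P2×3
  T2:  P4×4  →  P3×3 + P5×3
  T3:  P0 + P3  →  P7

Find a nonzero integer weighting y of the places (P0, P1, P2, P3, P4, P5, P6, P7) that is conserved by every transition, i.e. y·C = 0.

Incidence matrix C (rows=places, cols=transitions):
       T0   T1   T2   T3
   P0   0    0    0   -1
   P1   3    0    0    0
   P2   0    3    0    0
   P3   0    0    3   -1
   P4   0    0   -4    0
   P5   1   -3    3    0
   P6  -3    0    0    0
   P7   0    0    0    1

Candidate y = [4, 0, 0, -4, -3, 0, 0, 0]; check y·C column-wise:
  col T0: 4·0 + 0·3 + -4·0 + -3·0 + 0·1 + 0·-3 = 0
  col T1: 4·0 + 0·3 + -4·0 + -3·0 + 0·-3 = 0
  col T2: 4·0 + -4·3 + -3·-4 + 0·3 = 0
  col T3: 4·-1 + -4·-1 + -3·0 + 0·1 = 0

y = (P0:4, P1:0, P2:0, P3:-4, P4:-3, P5:0, P6:0, P7:0)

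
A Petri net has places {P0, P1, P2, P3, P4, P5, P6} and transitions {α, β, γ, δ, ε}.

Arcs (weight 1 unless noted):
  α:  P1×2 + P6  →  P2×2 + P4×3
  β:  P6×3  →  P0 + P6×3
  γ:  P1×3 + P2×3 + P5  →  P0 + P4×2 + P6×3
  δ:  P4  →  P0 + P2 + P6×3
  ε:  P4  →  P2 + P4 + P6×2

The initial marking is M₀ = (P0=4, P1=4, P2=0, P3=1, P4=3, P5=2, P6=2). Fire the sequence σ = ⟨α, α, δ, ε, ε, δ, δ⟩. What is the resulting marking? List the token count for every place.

(P0=7, P1=0, P2=9, P3=1, P4=6, P5=2, P6=13)

step 1: fire α:  (P0=4, P1=4, P2=0, P3=1, P4=3, P5=2, P6=2) → (P0=4, P1=2, P2=2, P3=1, P4=6, P5=2, P6=1)
step 2: fire α:  (P0=4, P1=2, P2=2, P3=1, P4=6, P5=2, P6=1) → (P0=4, P1=0, P2=4, P3=1, P4=9, P5=2, P6=0)
step 3: fire δ:  (P0=4, P1=0, P2=4, P3=1, P4=9, P5=2, P6=0) → (P0=5, P1=0, P2=5, P3=1, P4=8, P5=2, P6=3)
step 4: fire ε:  (P0=5, P1=0, P2=5, P3=1, P4=8, P5=2, P6=3) → (P0=5, P1=0, P2=6, P3=1, P4=8, P5=2, P6=5)
step 5: fire ε:  (P0=5, P1=0, P2=6, P3=1, P4=8, P5=2, P6=5) → (P0=5, P1=0, P2=7, P3=1, P4=8, P5=2, P6=7)
step 6: fire δ:  (P0=5, P1=0, P2=7, P3=1, P4=8, P5=2, P6=7) → (P0=6, P1=0, P2=8, P3=1, P4=7, P5=2, P6=10)
step 7: fire δ:  (P0=6, P1=0, P2=8, P3=1, P4=7, P5=2, P6=10) → (P0=7, P1=0, P2=9, P3=1, P4=6, P5=2, P6=13)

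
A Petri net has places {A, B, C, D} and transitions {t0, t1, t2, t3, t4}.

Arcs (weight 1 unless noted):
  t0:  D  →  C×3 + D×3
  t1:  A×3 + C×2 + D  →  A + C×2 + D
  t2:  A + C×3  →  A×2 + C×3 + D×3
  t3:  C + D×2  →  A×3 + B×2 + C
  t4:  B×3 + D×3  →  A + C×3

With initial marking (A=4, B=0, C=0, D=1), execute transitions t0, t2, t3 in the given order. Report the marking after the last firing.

(A=8, B=2, C=3, D=4)

step 1: fire t0:  (A=4, B=0, C=0, D=1) → (A=4, B=0, C=3, D=3)
step 2: fire t2:  (A=4, B=0, C=3, D=3) → (A=5, B=0, C=3, D=6)
step 3: fire t3:  (A=5, B=0, C=3, D=6) → (A=8, B=2, C=3, D=4)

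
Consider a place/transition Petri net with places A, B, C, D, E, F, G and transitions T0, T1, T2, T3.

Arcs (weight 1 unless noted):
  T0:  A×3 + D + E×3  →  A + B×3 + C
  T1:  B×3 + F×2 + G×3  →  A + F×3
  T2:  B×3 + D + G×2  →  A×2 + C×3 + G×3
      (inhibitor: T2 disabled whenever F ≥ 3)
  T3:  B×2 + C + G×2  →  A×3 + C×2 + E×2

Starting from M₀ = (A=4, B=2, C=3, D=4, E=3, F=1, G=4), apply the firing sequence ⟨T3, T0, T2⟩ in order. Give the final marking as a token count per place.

step 1: fire T3:  (A=4, B=2, C=3, D=4, E=3, F=1, G=4) → (A=7, B=0, C=4, D=4, E=5, F=1, G=2)
step 2: fire T0:  (A=7, B=0, C=4, D=4, E=5, F=1, G=2) → (A=5, B=3, C=5, D=3, E=2, F=1, G=2)
step 3: fire T2:  (A=5, B=3, C=5, D=3, E=2, F=1, G=2) → (A=7, B=0, C=8, D=2, E=2, F=1, G=3)

(A=7, B=0, C=8, D=2, E=2, F=1, G=3)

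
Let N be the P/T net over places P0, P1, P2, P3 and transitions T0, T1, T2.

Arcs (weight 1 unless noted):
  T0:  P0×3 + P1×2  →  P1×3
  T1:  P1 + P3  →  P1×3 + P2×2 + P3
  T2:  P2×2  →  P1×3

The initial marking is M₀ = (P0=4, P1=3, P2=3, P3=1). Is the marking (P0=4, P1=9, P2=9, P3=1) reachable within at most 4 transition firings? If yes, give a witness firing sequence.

YES — reachable via ⟨T1, T1, T1⟩ (3 firings)

step 1: fire T1:  (P0=4, P1=3, P2=3, P3=1) → (P0=4, P1=5, P2=5, P3=1)
step 2: fire T1:  (P0=4, P1=5, P2=5, P3=1) → (P0=4, P1=7, P2=7, P3=1)
step 3: fire T1:  (P0=4, P1=7, P2=7, P3=1) → (P0=4, P1=9, P2=9, P3=1)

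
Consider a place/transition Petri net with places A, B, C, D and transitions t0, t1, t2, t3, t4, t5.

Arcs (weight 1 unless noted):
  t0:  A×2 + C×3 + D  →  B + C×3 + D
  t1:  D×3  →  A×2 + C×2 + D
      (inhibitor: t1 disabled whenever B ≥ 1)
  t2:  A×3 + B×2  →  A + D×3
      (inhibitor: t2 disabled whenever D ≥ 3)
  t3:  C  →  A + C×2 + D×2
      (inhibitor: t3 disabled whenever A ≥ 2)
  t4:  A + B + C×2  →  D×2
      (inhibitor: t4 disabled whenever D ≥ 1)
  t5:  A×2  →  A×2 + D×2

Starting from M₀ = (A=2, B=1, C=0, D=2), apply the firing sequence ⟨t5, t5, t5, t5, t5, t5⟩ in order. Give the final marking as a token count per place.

step 1: fire t5:  (A=2, B=1, C=0, D=2) → (A=2, B=1, C=0, D=4)
step 2: fire t5:  (A=2, B=1, C=0, D=4) → (A=2, B=1, C=0, D=6)
step 3: fire t5:  (A=2, B=1, C=0, D=6) → (A=2, B=1, C=0, D=8)
step 4: fire t5:  (A=2, B=1, C=0, D=8) → (A=2, B=1, C=0, D=10)
step 5: fire t5:  (A=2, B=1, C=0, D=10) → (A=2, B=1, C=0, D=12)
step 6: fire t5:  (A=2, B=1, C=0, D=12) → (A=2, B=1, C=0, D=14)

(A=2, B=1, C=0, D=14)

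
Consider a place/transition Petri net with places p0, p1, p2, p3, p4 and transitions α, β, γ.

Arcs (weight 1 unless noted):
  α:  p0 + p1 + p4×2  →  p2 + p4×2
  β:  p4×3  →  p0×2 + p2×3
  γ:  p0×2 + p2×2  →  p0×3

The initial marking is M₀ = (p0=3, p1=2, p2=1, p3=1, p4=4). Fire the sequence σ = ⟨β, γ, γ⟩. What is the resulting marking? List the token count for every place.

(p0=7, p1=2, p2=0, p3=1, p4=1)

step 1: fire β:  (p0=3, p1=2, p2=1, p3=1, p4=4) → (p0=5, p1=2, p2=4, p3=1, p4=1)
step 2: fire γ:  (p0=5, p1=2, p2=4, p3=1, p4=1) → (p0=6, p1=2, p2=2, p3=1, p4=1)
step 3: fire γ:  (p0=6, p1=2, p2=2, p3=1, p4=1) → (p0=7, p1=2, p2=0, p3=1, p4=1)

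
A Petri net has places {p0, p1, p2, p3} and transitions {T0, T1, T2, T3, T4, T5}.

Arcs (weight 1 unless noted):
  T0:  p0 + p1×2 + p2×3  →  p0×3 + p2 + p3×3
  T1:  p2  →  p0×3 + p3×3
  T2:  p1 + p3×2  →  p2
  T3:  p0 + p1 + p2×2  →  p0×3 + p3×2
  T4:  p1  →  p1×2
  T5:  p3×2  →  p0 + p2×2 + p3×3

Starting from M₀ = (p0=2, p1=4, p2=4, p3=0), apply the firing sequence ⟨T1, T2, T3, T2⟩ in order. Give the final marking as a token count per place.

(p0=7, p1=1, p2=3, p3=1)

step 1: fire T1:  (p0=2, p1=4, p2=4, p3=0) → (p0=5, p1=4, p2=3, p3=3)
step 2: fire T2:  (p0=5, p1=4, p2=3, p3=3) → (p0=5, p1=3, p2=4, p3=1)
step 3: fire T3:  (p0=5, p1=3, p2=4, p3=1) → (p0=7, p1=2, p2=2, p3=3)
step 4: fire T2:  (p0=7, p1=2, p2=2, p3=3) → (p0=7, p1=1, p2=3, p3=1)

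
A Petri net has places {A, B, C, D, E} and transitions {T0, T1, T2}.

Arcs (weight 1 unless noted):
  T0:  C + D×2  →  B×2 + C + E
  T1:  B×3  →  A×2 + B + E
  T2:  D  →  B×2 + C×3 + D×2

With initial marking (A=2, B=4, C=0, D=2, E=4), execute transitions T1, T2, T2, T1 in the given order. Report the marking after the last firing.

step 1: fire T1:  (A=2, B=4, C=0, D=2, E=4) → (A=4, B=2, C=0, D=2, E=5)
step 2: fire T2:  (A=4, B=2, C=0, D=2, E=5) → (A=4, B=4, C=3, D=3, E=5)
step 3: fire T2:  (A=4, B=4, C=3, D=3, E=5) → (A=4, B=6, C=6, D=4, E=5)
step 4: fire T1:  (A=4, B=6, C=6, D=4, E=5) → (A=6, B=4, C=6, D=4, E=6)

(A=6, B=4, C=6, D=4, E=6)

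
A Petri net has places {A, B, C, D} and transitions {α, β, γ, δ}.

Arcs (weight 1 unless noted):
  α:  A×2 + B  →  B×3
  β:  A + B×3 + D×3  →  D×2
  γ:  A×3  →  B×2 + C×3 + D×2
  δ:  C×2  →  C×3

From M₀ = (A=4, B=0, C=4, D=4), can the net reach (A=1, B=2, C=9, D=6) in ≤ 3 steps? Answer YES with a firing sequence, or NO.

YES — reachable via ⟨γ, δ, δ⟩ (3 firings)

step 1: fire γ:  (A=4, B=0, C=4, D=4) → (A=1, B=2, C=7, D=6)
step 2: fire δ:  (A=1, B=2, C=7, D=6) → (A=1, B=2, C=8, D=6)
step 3: fire δ:  (A=1, B=2, C=8, D=6) → (A=1, B=2, C=9, D=6)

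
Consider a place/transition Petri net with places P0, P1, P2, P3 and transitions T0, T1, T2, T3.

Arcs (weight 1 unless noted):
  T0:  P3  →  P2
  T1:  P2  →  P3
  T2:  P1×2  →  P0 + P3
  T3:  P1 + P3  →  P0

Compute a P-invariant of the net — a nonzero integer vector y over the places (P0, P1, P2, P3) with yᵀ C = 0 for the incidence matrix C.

Incidence matrix C (rows=places, cols=transitions):
       T0   T1   T2   T3
   P0   0    0    1    1
   P1   0    0   -2   -1
   P2   1   -1    0    0
   P3  -1    1    1   -1

Candidate y = [3, 2, 1, 1]; check y·C column-wise:
  col T0: 3·0 + 2·0 + 1·1 + 1·-1 = 0
  col T1: 3·0 + 2·0 + 1·-1 + 1·1 = 0
  col T2: 3·1 + 2·-2 + 1·0 + 1·1 = 0
  col T3: 3·1 + 2·-1 + 1·0 + 1·-1 = 0

y = (P0:3, P1:2, P2:1, P3:1)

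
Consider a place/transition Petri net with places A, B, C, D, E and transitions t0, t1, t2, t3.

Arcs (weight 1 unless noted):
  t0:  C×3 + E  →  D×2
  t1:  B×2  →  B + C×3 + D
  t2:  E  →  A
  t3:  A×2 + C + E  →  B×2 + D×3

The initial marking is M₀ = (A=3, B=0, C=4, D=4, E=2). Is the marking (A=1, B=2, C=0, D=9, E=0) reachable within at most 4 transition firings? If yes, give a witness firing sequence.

step 1: fire t0:  (A=3, B=0, C=4, D=4, E=2) → (A=3, B=0, C=1, D=6, E=1)
step 2: fire t3:  (A=3, B=0, C=1, D=6, E=1) → (A=1, B=2, C=0, D=9, E=0)

YES — reachable via ⟨t0, t3⟩ (2 firings)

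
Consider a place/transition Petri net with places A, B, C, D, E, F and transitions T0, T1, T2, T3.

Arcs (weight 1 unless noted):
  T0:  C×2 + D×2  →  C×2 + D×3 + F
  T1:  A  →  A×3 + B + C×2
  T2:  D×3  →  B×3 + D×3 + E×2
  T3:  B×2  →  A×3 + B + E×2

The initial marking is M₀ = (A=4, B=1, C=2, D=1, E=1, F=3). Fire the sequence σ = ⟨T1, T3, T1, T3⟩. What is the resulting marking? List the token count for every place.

step 1: fire T1:  (A=4, B=1, C=2, D=1, E=1, F=3) → (A=6, B=2, C=4, D=1, E=1, F=3)
step 2: fire T3:  (A=6, B=2, C=4, D=1, E=1, F=3) → (A=9, B=1, C=4, D=1, E=3, F=3)
step 3: fire T1:  (A=9, B=1, C=4, D=1, E=3, F=3) → (A=11, B=2, C=6, D=1, E=3, F=3)
step 4: fire T3:  (A=11, B=2, C=6, D=1, E=3, F=3) → (A=14, B=1, C=6, D=1, E=5, F=3)

(A=14, B=1, C=6, D=1, E=5, F=3)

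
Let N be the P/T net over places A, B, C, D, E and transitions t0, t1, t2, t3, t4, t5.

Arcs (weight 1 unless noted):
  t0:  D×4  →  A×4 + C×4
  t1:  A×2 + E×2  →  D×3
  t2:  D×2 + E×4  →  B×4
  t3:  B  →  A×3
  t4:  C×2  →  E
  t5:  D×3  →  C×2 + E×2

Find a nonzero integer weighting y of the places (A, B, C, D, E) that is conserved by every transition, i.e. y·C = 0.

y = (A:1, B:3, C:1, D:2, E:2)

Incidence matrix C (rows=places, cols=transitions):
       t0   t1   t2   t3   t4   t5
    A   4   -2    0    3    0    0
    B   0    0    4   -1    0    0
    C   4    0    0    0   -2    2
    D  -4    3   -2    0    0   -3
    E   0   -2   -4    0    1    2

Candidate y = [1, 3, 1, 2, 2]; check y·C column-wise:
  col t0: 1·4 + 3·0 + 1·4 + 2·-4 + 2·0 = 0
  col t1: 1·-2 + 3·0 + 1·0 + 2·3 + 2·-2 = 0
  col t2: 1·0 + 3·4 + 1·0 + 2·-2 + 2·-4 = 0
  col t3: 1·3 + 3·-1 + 1·0 + 2·0 + 2·0 = 0
  col t4: 1·0 + 3·0 + 1·-2 + 2·0 + 2·1 = 0
  col t5: 1·0 + 3·0 + 1·2 + 2·-3 + 2·2 = 0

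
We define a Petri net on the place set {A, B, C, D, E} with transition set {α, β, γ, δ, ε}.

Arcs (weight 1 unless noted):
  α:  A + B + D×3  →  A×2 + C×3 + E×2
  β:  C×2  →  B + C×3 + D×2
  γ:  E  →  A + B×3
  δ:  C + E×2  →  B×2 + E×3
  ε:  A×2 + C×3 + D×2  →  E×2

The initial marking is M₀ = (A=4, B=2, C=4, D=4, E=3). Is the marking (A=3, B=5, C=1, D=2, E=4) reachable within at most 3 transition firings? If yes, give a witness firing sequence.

step 1: fire γ:  (A=4, B=2, C=4, D=4, E=3) → (A=5, B=5, C=4, D=4, E=2)
step 2: fire ε:  (A=5, B=5, C=4, D=4, E=2) → (A=3, B=5, C=1, D=2, E=4)

YES — reachable via ⟨γ, ε⟩ (2 firings)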